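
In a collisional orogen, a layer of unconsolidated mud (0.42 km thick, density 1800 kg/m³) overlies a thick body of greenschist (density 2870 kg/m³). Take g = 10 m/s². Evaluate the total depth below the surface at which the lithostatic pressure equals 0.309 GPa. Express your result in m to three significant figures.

10900 m

Pressure at base of upper layers: 1800×10×420 = 7.560×10^6 Pa = 7.560×10^-3 GPa
Remaining pressure to be supplied by greenschist: 3.090×10^8 − 7.560×10^6 = 3.014×10^8 Pa
Additional depth in greenschist = 3.014×10^8 Pa / (2870 kg/m³ × 10 m/s²) = 10503 m
Total depth = 420 m + 10503 m = 10923 m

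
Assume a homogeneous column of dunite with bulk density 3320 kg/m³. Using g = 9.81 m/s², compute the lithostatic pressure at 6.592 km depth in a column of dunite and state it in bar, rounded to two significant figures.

dunite: 3320 kg/m³ × 9.81 m/s² × 6592 m = 2.147×10^8 Pa = 2147 bar

2100 bar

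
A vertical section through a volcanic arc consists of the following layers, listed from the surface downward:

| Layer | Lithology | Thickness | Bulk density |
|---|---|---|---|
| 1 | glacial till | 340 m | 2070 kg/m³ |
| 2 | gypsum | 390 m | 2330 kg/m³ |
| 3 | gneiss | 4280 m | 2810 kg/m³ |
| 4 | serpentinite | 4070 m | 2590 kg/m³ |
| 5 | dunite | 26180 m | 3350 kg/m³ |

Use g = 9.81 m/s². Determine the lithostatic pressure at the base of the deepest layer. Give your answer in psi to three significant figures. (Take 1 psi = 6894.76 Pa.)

glacial till: 2070 kg/m³ × 9.81 m/s² × 340 m = 6.904×10^6 Pa = 1001 psi
gypsum: 2330 kg/m³ × 9.81 m/s² × 390 m = 8.914×10^6 Pa = 1293 psi
gneiss: 2810 kg/m³ × 9.81 m/s² × 4280 m = 1.180×10^8 Pa = 17112 psi
serpentinite: 2590 kg/m³ × 9.81 m/s² × 4070 m = 1.034×10^8 Pa = 14998 psi
dunite: 3350 kg/m³ × 9.81 m/s² × 26180 m = 8.604×10^8 Pa = 1.248×10^5 psi
Total = 1001 + 1293 + 17112 + 14998 + 1.248×10^5 = 1.5919×10^5 psi

159000 psi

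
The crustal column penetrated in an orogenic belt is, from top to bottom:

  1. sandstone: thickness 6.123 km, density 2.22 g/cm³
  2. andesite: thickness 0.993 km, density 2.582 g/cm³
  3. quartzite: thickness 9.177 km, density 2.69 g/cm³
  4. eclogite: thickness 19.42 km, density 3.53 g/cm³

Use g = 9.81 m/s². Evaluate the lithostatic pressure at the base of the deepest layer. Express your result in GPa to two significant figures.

sandstone: 2220 kg/m³ × 9.81 m/s² × 6123 m = 1.333×10^8 Pa = 0.1333 GPa
andesite: 2582 kg/m³ × 9.81 m/s² × 993 m = 2.515×10^7 Pa = 0.02515 GPa
quartzite: 2690 kg/m³ × 9.81 m/s² × 9177 m = 2.422×10^8 Pa = 0.2422 GPa
eclogite: 3530 kg/m³ × 9.81 m/s² × 19420 m = 6.725×10^8 Pa = 0.6725 GPa
Total = 0.1333 + 0.02515 + 0.2422 + 0.6725 = 1.0732 GPa

1.1 GPa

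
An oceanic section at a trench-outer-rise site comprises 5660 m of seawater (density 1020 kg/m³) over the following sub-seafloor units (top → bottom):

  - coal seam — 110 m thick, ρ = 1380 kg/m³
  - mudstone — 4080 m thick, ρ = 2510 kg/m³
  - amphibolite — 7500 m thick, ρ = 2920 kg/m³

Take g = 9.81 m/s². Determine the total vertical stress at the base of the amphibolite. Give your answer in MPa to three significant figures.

373 MPa

seawater: 1020 kg/m³ × 9.81 m/s² × 5660 m = 5.664×10^7 Pa = 56.64 MPa
coal seam: 1380 kg/m³ × 9.81 m/s² × 110 m = 1.489×10^6 Pa = 1.489 MPa
mudstone: 2510 kg/m³ × 9.81 m/s² × 4080 m = 1.005×10^8 Pa = 100.5 MPa
amphibolite: 2920 kg/m³ × 9.81 m/s² × 7500 m = 2.148×10^8 Pa = 214.8 MPa
Total = 56.64 + 1.489 + 100.5 + 214.8 = 373.43 MPa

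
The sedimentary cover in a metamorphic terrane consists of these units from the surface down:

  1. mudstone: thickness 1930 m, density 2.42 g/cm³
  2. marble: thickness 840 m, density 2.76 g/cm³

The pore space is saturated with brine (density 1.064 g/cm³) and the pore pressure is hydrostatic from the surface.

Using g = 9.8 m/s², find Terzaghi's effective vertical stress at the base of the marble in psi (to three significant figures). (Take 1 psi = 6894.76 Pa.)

5740 psi

Overburden (lithostatic) stress σ_v:
mudstone: 2420 kg/m³ × 9.8 m/s² × 1930 m = 4.577×10^7 Pa = 45.77 MPa
marble: 2760 kg/m³ × 9.8 m/s² × 840 m = 2.272×10^7 Pa = 22.72 MPa
Total = 45.77 + 22.72 = 68.492 MPa
Pore pressure P_p = 1064 kg/m³ × 9.8 m/s² × 2770 m = 2.888×10^7 Pa = 28.88 MPa
Effective stress σ' = σ_v − P_p = 68.49 − 28.88 = 39.609 MPa = 5744.8 psi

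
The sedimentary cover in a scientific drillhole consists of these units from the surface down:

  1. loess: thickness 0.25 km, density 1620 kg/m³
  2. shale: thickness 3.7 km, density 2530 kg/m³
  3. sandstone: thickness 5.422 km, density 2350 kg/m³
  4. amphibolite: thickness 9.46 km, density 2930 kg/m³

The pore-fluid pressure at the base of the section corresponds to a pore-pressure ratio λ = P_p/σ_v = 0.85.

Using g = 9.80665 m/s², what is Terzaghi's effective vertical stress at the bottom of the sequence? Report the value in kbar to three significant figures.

Overburden (lithostatic) stress σ_v:
loess: 1620 kg/m³ × 9.80665 m/s² × 250 m = 3.972×10^6 Pa = 3.972 MPa
shale: 2530 kg/m³ × 9.80665 m/s² × 3700 m = 9.180×10^7 Pa = 91.80 MPa
sandstone: 2350 kg/m³ × 9.80665 m/s² × 5422 m = 1.250×10^8 Pa = 125.0 MPa
amphibolite: 2930 kg/m³ × 9.80665 m/s² × 9460 m = 2.718×10^8 Pa = 271.8 MPa
Total = 3.972 + 91.80 + 125.0 + 271.8 = 492.54 MPa
Pore pressure P_p = λ·σ_v = 0.85 × 492.5 MPa = 418.7 MPa
Effective stress σ' = σ_v − P_p = 492.5 − 418.7 = 73.882 MPa = 0.73882 kbar

0.739 kbar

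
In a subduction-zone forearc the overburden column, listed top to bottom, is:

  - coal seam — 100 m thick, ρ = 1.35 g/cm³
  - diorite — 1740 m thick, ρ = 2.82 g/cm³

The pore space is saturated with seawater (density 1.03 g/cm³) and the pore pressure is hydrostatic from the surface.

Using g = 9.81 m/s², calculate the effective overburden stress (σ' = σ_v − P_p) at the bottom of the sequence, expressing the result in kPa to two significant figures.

31000 kPa

Overburden (lithostatic) stress σ_v:
coal seam: 1350 kg/m³ × 9.81 m/s² × 100 m = 1.324×10^6 Pa = 1.324 MPa
diorite: 2820 kg/m³ × 9.81 m/s² × 1740 m = 4.814×10^7 Pa = 48.14 MPa
Total = 1.324 + 48.14 = 49.460 MPa
Pore pressure P_p = 1030 kg/m³ × 9.81 m/s² × 1840 m = 1.859×10^7 Pa = 18.59 MPa
Effective stress σ' = σ_v − P_p = 49.46 − 18.59 = 30.868 MPa = 30868 kPa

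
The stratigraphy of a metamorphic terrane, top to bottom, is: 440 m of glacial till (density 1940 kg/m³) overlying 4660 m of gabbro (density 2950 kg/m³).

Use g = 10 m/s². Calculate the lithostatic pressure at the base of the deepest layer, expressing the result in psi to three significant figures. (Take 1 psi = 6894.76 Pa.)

21200 psi

glacial till: 1940 kg/m³ × 10 m/s² × 440 m = 8.536×10^6 Pa = 1238 psi
gabbro: 2950 kg/m³ × 10 m/s² × 4660 m = 1.375×10^8 Pa = 19938 psi
Total = 1238 + 19938 = 21176 psi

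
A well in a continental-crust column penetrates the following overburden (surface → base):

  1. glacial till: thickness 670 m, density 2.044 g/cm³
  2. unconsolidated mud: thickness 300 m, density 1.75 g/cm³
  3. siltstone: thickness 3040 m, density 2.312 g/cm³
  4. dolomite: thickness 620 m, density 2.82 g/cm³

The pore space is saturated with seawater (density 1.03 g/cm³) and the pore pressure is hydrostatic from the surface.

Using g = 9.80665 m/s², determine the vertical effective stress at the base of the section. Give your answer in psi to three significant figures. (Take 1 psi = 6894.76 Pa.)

8400 psi

Overburden (lithostatic) stress σ_v:
glacial till: 2044 kg/m³ × 9.80665 m/s² × 670 m = 1.343×10^7 Pa = 13.43 MPa
unconsolidated mud: 1750 kg/m³ × 9.80665 m/s² × 300 m = 5.148×10^6 Pa = 5.148 MPa
siltstone: 2312 kg/m³ × 9.80665 m/s² × 3040 m = 6.893×10^7 Pa = 68.93 MPa
dolomite: 2820 kg/m³ × 9.80665 m/s² × 620 m = 1.715×10^7 Pa = 17.15 MPa
Total = 13.43 + 5.148 + 68.93 + 17.15 = 104.65 MPa
Pore pressure P_p = 1030 kg/m³ × 9.80665 m/s² × 4630 m = 4.677×10^7 Pa = 46.77 MPa
Effective stress σ' = σ_v − P_p = 104.7 − 46.77 = 57.883 MPa = 8395.3 psi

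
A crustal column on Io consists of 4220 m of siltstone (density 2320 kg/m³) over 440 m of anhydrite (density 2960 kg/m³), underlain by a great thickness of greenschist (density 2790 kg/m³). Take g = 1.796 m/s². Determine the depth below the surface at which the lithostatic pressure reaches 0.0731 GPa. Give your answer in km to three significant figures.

Pressure at base of upper layers: 2320×1.796×4220 + 2960×1.796×440 = 1.992×10^7 Pa = 0.01992 GPa
Remaining pressure to be supplied by greenschist: 7.310×10^7 − 1.992×10^7 = 5.318×10^7 Pa
Additional depth in greenschist = 5.318×10^7 Pa / (2790 kg/m³ × 1.796 m/s²) = 10612 m
Total depth = 4660 m + 10612 m = 15272 m
= 15.272 km

15.3 km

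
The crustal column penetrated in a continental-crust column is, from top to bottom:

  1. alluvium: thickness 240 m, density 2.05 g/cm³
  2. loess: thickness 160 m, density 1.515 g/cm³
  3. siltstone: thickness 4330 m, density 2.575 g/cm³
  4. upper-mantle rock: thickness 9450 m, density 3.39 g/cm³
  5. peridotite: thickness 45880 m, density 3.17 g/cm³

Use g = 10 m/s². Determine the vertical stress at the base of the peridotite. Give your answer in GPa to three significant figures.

1.89 GPa

alluvium: 2050 kg/m³ × 10 m/s² × 240 m = 4.920×10^6 Pa = 4.920×10^-3 GPa
loess: 1515 kg/m³ × 10 m/s² × 160 m = 2.424×10^6 Pa = 2.424×10^-3 GPa
siltstone: 2575 kg/m³ × 10 m/s² × 4330 m = 1.115×10^8 Pa = 0.1115 GPa
upper-mantle rock: 3390 kg/m³ × 10 m/s² × 9450 m = 3.204×10^8 Pa = 0.3204 GPa
peridotite: 3170 kg/m³ × 10 m/s² × 45880 m = 1.454×10^9 Pa = 1.454 GPa
Total = 4.920×10^-3 + 2.424×10^-3 + 0.1115 + 0.3204 + 1.454 = 1.8936 GPa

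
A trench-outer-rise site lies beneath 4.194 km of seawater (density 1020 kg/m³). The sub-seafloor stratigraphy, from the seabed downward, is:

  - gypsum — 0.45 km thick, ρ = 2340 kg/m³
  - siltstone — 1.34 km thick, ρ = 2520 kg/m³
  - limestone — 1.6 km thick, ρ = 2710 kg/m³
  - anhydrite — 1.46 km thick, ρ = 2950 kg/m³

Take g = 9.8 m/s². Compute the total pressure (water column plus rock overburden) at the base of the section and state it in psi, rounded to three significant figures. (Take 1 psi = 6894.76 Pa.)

24700 psi

seawater: 1020 kg/m³ × 9.8 m/s² × 4194 m = 4.192×10^7 Pa = 6080 psi
gypsum: 2340 kg/m³ × 9.8 m/s² × 450 m = 1.032×10^7 Pa = 1497 psi
siltstone: 2520 kg/m³ × 9.8 m/s² × 1340 m = 3.309×10^7 Pa = 4800 psi
limestone: 2710 kg/m³ × 9.8 m/s² × 1600 m = 4.249×10^7 Pa = 6163 psi
anhydrite: 2950 kg/m³ × 9.8 m/s² × 1460 m = 4.221×10^7 Pa = 6122 psi
Total = 6080 + 1497 + 4800 + 6163 + 6122 = 24662 psi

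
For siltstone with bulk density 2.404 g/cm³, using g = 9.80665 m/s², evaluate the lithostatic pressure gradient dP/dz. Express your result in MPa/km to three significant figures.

23.6 MPa/km

dP/dz = ρg = 2404 kg/m³ × 9.80665 m/s² = 23575 Pa/m
= 23575 Pa/m × (1 MPa/km / 1000.0 Pa/m) = 23.575 MPa/km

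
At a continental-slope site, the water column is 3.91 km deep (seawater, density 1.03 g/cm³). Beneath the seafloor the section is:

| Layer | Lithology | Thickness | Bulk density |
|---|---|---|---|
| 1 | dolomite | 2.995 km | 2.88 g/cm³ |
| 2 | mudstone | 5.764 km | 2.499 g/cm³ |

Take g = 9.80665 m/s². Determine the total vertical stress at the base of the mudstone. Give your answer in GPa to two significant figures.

0.27 GPa

seawater: 1030 kg/m³ × 9.80665 m/s² × 3910 m = 3.949×10^7 Pa = 0.03949 GPa
dolomite: 2880 kg/m³ × 9.80665 m/s² × 2995 m = 8.459×10^7 Pa = 0.08459 GPa
mudstone: 2499 kg/m³ × 9.80665 m/s² × 5764 m = 1.413×10^8 Pa = 0.1413 GPa
Total = 0.03949 + 0.08459 + 0.1413 = 0.26534 GPa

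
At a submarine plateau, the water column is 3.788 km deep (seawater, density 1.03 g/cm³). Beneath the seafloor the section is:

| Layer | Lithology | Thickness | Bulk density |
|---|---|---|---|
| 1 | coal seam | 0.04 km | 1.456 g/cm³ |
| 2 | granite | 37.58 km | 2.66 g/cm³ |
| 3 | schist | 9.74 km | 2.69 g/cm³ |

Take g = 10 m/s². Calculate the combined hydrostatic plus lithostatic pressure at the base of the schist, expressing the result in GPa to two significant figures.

seawater: 1030 kg/m³ × 10 m/s² × 3788 m = 3.902×10^7 Pa = 0.03902 GPa
coal seam: 1456 kg/m³ × 10 m/s² × 40 m = 5.824×10^5 Pa = 5.824×10^-4 GPa
granite: 2660 kg/m³ × 10 m/s² × 37580 m = 9.996×10^8 Pa = 0.9996 GPa
schist: 2690 kg/m³ × 10 m/s² × 9740 m = 2.620×10^8 Pa = 0.2620 GPa
Total = 0.03902 + 5.824×10^-4 + 0.9996 + 0.2620 = 1.3012 GPa

1.3 GPa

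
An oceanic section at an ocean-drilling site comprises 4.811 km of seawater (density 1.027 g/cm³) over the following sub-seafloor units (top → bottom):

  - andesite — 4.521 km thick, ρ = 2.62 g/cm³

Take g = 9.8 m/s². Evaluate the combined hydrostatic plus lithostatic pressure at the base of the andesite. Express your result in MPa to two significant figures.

160 MPa

seawater: 1027 kg/m³ × 9.8 m/s² × 4811 m = 4.842×10^7 Pa = 48.42 MPa
andesite: 2620 kg/m³ × 9.8 m/s² × 4521 m = 1.161×10^8 Pa = 116.1 MPa
Total = 48.42 + 116.1 = 164.50 MPa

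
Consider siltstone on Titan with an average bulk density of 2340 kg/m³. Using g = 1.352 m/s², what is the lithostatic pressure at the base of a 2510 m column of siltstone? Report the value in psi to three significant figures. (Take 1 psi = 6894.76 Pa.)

1150 psi

siltstone: 2340 kg/m³ × 1.352 m/s² × 2510 m = 7.941×10^6 Pa = 1152 psi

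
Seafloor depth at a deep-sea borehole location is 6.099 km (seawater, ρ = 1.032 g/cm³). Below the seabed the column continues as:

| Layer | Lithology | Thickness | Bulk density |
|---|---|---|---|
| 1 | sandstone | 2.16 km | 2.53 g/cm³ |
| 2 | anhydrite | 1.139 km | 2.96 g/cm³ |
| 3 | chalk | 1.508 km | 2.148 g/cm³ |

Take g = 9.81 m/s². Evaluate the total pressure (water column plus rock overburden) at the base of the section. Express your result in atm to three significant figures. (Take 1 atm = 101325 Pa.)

seawater: 1032 kg/m³ × 9.81 m/s² × 6099 m = 6.175×10^7 Pa = 609.4 atm
sandstone: 2530 kg/m³ × 9.81 m/s² × 2160 m = 5.361×10^7 Pa = 529.1 atm
anhydrite: 2960 kg/m³ × 9.81 m/s² × 1139 m = 3.307×10^7 Pa = 326.4 atm
chalk: 2148 kg/m³ × 9.81 m/s² × 1508 m = 3.178×10^7 Pa = 313.6 atm
Total = 609.4 + 529.1 + 326.4 + 313.6 = 1778.5 atm

1780 atm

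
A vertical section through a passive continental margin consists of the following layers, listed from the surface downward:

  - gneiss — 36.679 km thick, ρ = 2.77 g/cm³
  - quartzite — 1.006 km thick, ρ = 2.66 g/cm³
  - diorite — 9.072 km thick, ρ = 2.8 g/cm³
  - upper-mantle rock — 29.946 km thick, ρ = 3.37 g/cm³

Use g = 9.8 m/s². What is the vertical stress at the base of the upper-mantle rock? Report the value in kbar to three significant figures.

22.6 kbar

gneiss: 2770 kg/m³ × 9.8 m/s² × 36679 m = 9.957×10^8 Pa = 9.957 kbar
quartzite: 2660 kg/m³ × 9.8 m/s² × 1006 m = 2.622×10^7 Pa = 0.2622 kbar
diorite: 2800 kg/m³ × 9.8 m/s² × 9072 m = 2.489×10^8 Pa = 2.489 kbar
upper-mantle rock: 3370 kg/m³ × 9.8 m/s² × 29946 m = 9.890×10^8 Pa = 9.890 kbar
Total = 9.957 + 0.2622 + 2.489 + 9.890 = 22.598 kbar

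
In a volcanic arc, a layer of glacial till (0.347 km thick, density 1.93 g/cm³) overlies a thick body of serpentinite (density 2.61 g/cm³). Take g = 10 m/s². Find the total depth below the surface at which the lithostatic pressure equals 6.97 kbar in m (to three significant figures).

26800 m

Pressure at base of upper layers: 1930×10×347 = 6.697×10^6 Pa = 0.06697 kbar
Remaining pressure to be supplied by serpentinite: 6.970×10^8 − 6.697×10^6 = 6.903×10^8 Pa
Additional depth in serpentinite = 6.903×10^8 Pa / (2610 kg/m³ × 10 m/s²) = 26448 m
Total depth = 347 m + 26448 m = 26795 m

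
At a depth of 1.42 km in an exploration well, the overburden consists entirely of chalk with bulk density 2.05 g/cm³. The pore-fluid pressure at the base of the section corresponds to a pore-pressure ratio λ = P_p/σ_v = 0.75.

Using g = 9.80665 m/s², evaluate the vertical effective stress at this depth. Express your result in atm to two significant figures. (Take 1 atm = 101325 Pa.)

Overburden (lithostatic) stress σ_v:
chalk: 2050 kg/m³ × 9.80665 m/s² × 1420 m = 2.855×10^7 Pa = 28.55 MPa
Pore pressure P_p = λ·σ_v = 0.75 × 28.55 MPa = 21.41 MPa
Effective stress σ' = σ_v − P_p = 28.55 − 21.41 = 7.1368 MPa = 70.435 atm

70 atm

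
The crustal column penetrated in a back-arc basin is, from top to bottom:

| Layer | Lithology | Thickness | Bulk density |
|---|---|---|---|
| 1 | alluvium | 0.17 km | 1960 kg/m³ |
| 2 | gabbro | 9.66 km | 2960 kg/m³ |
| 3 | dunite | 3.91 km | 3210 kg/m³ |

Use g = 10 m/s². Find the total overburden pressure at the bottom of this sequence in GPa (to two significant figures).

0.41 GPa

alluvium: 1960 kg/m³ × 10 m/s² × 170 m = 3.332×10^6 Pa = 3.332×10^-3 GPa
gabbro: 2960 kg/m³ × 10 m/s² × 9660 m = 2.859×10^8 Pa = 0.2859 GPa
dunite: 3210 kg/m³ × 10 m/s² × 3910 m = 1.255×10^8 Pa = 0.1255 GPa
Total = 3.332×10^-3 + 0.2859 + 0.1255 = 0.41478 GPa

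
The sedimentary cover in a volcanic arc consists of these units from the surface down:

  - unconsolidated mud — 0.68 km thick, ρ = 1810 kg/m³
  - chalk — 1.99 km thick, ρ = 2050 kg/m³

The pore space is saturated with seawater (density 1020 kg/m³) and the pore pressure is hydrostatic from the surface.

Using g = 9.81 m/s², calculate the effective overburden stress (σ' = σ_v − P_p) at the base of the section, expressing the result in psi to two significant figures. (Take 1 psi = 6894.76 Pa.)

Overburden (lithostatic) stress σ_v:
unconsolidated mud: 1810 kg/m³ × 9.81 m/s² × 680 m = 1.207×10^7 Pa = 12.07 MPa
chalk: 2050 kg/m³ × 9.81 m/s² × 1990 m = 4.002×10^7 Pa = 40.02 MPa
Total = 12.07 + 40.02 = 52.094 MPa
Pore pressure P_p = 1020 kg/m³ × 9.81 m/s² × 2670 m = 2.672×10^7 Pa = 26.72 MPa
Effective stress σ' = σ_v − P_p = 52.09 − 26.72 = 25.377 MPa = 3680.7 psi

3700 psi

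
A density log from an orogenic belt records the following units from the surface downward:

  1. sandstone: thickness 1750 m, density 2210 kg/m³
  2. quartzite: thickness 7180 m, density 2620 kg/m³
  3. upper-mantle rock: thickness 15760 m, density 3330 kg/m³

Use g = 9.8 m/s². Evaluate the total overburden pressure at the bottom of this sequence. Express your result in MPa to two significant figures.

sandstone: 2210 kg/m³ × 9.8 m/s² × 1750 m = 3.790×10^7 Pa = 37.90 MPa
quartzite: 2620 kg/m³ × 9.8 m/s² × 7180 m = 1.844×10^8 Pa = 184.4 MPa
upper-mantle rock: 3330 kg/m³ × 9.8 m/s² × 15760 m = 5.143×10^8 Pa = 514.3 MPa
Total = 37.90 + 184.4 + 514.3 = 736.57 MPa

740 MPa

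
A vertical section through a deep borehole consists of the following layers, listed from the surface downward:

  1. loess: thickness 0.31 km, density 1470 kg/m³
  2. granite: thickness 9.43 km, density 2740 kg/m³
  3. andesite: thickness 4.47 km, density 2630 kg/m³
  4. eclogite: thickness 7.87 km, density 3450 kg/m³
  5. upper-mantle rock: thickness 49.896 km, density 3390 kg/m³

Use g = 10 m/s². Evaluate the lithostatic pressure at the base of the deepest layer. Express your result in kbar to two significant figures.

loess: 1470 kg/m³ × 10 m/s² × 310 m = 4.557×10^6 Pa = 0.04557 kbar
granite: 2740 kg/m³ × 10 m/s² × 9430 m = 2.584×10^8 Pa = 2.584 kbar
andesite: 2630 kg/m³ × 10 m/s² × 4470 m = 1.176×10^8 Pa = 1.176 kbar
eclogite: 3450 kg/m³ × 10 m/s² × 7870 m = 2.715×10^8 Pa = 2.715 kbar
upper-mantle rock: 3390 kg/m³ × 10 m/s² × 49896 m = 1.691×10^9 Pa = 16.91 kbar
Total = 0.04557 + 2.584 + 1.176 + 2.715 + 16.91 = 23.435 kbar

23 kbar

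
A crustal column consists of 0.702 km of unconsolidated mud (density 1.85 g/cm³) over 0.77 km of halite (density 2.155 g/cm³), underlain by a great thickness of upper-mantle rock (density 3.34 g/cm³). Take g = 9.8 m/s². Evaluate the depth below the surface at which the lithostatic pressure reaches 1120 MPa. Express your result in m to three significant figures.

34800 m

Pressure at base of upper layers: 1850×9.8×702 + 2155×9.8×770 = 2.899×10^7 Pa = 28.99 MPa
Remaining pressure to be supplied by upper-mantle rock: 1.120×10^9 − 2.899×10^7 = 1.091×10^9 Pa
Additional depth in upper-mantle rock = 1.091×10^9 Pa / (3340 kg/m³ × 9.8 m/s²) = 33332 m
Total depth = 1472 m + 33332 m = 34804 m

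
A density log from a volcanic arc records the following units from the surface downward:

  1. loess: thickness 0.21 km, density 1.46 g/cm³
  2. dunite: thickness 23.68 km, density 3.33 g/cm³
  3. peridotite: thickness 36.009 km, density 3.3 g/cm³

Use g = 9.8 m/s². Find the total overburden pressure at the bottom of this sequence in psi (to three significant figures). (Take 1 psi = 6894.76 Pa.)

loess: 1460 kg/m³ × 9.8 m/s² × 210 m = 3.005×10^6 Pa = 435.8 psi
dunite: 3330 kg/m³ × 9.8 m/s² × 23680 m = 7.728×10^8 Pa = 1.121×10^5 psi
peridotite: 3300 kg/m³ × 9.8 m/s² × 36009 m = 1.165×10^9 Pa = 1.689×10^5 psi
Total = 435.8 + 1.121×10^5 + 1.689×10^5 = 2.8142×10^5 psi

281000 psi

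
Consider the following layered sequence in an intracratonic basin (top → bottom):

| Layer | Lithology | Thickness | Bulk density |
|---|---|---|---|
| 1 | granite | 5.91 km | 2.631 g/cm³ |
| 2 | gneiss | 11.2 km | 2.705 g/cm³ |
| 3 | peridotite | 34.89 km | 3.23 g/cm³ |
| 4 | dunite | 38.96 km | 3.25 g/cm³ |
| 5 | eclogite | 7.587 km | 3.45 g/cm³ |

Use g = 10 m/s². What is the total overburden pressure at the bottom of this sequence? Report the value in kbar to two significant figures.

granite: 2631 kg/m³ × 10 m/s² × 5910 m = 1.555×10^8 Pa = 1.555 kbar
gneiss: 2705 kg/m³ × 10 m/s² × 11200 m = 3.030×10^8 Pa = 3.030 kbar
peridotite: 3230 kg/m³ × 10 m/s² × 34890 m = 1.127×10^9 Pa = 11.27 kbar
dunite: 3250 kg/m³ × 10 m/s² × 38960 m = 1.266×10^9 Pa = 12.66 kbar
eclogite: 3450 kg/m³ × 10 m/s² × 7587 m = 2.618×10^8 Pa = 2.618 kbar
Total = 1.555 + 3.030 + 11.27 + 12.66 + 2.618 = 31.134 kbar

31 kbar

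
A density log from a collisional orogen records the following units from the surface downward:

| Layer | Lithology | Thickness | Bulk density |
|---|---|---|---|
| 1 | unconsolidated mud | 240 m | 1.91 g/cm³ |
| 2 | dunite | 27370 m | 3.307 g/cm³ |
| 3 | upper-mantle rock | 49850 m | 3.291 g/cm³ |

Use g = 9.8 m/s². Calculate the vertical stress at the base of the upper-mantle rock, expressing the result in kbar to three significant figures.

unconsolidated mud: 1910 kg/m³ × 9.8 m/s² × 240 m = 4.492×10^6 Pa = 0.04492 kbar
dunite: 3307 kg/m³ × 9.8 m/s² × 27370 m = 8.870×10^8 Pa = 8.870 kbar
upper-mantle rock: 3291 kg/m³ × 9.8 m/s² × 49850 m = 1.608×10^9 Pa = 16.08 kbar
Total = 0.04492 + 8.870 + 16.08 = 24.993 kbar

25.0 kbar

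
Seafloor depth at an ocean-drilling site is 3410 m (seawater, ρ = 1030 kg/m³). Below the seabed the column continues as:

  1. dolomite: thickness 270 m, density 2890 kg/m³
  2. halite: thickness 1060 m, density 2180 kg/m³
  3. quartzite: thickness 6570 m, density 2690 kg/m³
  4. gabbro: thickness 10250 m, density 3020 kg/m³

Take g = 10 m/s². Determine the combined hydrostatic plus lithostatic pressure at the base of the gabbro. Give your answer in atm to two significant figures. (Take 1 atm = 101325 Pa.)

seawater: 1030 kg/m³ × 10 m/s² × 3410 m = 3.512×10^7 Pa = 346.6 atm
dolomite: 2890 kg/m³ × 10 m/s² × 270 m = 7.803×10^6 Pa = 77.01 atm
halite: 2180 kg/m³ × 10 m/s² × 1060 m = 2.311×10^7 Pa = 228.1 atm
quartzite: 2690 kg/m³ × 10 m/s² × 6570 m = 1.767×10^8 Pa = 1744 atm
gabbro: 3020 kg/m³ × 10 m/s² × 10250 m = 3.095×10^8 Pa = 3055 atm
Total = 346.6 + 77.01 + 228.1 + 1744 + 3055 = 5450.9 atm

5500 atm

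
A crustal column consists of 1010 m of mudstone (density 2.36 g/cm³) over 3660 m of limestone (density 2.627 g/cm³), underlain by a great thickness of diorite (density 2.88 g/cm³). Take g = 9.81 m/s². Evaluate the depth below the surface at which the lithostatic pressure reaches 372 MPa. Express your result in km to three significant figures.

Pressure at base of upper layers: 2360×9.81×1010 + 2627×9.81×3660 = 1.177×10^8 Pa = 117.7 MPa
Remaining pressure to be supplied by diorite: 3.720×10^8 − 1.177×10^8 = 2.543×10^8 Pa
Additional depth in diorite = 2.543×10^8 Pa / (2880 kg/m³ × 9.81 m/s²) = 9000.7 m
Total depth = 4670 m + 9000.7 m = 13671 m
= 13.671 km

13.7 km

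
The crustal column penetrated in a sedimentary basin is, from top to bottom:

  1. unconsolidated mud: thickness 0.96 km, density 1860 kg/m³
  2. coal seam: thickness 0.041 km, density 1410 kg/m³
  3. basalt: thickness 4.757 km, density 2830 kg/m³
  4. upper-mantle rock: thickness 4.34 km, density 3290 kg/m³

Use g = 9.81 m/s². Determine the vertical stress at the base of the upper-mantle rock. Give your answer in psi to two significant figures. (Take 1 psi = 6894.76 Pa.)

42000 psi

unconsolidated mud: 1860 kg/m³ × 9.81 m/s² × 960 m = 1.752×10^7 Pa = 2541 psi
coal seam: 1410 kg/m³ × 9.81 m/s² × 41 m = 5.671×10^5 Pa = 82.25 psi
basalt: 2830 kg/m³ × 9.81 m/s² × 4757 m = 1.321×10^8 Pa = 19154 psi
upper-mantle rock: 3290 kg/m³ × 9.81 m/s² × 4340 m = 1.401×10^8 Pa = 20316 psi
Total = 2541 + 82.25 + 19154 + 20316 = 42093 psi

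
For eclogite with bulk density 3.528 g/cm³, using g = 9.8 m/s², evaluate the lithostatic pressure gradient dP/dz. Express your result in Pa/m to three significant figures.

34600 Pa/m

dP/dz = ρg = 3528 kg/m³ × 9.8 m/s² = 34574 Pa/m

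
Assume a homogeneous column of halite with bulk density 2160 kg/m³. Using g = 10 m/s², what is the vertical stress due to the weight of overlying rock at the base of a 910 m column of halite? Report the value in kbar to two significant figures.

0.20 kbar

halite: 2160 kg/m³ × 10 m/s² × 910 m = 1.966×10^7 Pa = 0.1966 kbar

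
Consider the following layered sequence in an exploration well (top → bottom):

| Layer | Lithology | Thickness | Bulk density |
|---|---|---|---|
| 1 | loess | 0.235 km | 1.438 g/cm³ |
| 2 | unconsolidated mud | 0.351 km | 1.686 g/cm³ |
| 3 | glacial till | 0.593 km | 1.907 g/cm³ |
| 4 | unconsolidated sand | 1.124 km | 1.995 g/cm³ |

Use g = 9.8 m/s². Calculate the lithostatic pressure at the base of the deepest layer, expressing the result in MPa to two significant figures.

42 MPa

loess: 1438 kg/m³ × 9.8 m/s² × 235 m = 3.312×10^6 Pa = 3.312 MPa
unconsolidated mud: 1686 kg/m³ × 9.8 m/s² × 351 m = 5.800×10^6 Pa = 5.800 MPa
glacial till: 1907 kg/m³ × 9.8 m/s² × 593 m = 1.108×10^7 Pa = 11.08 MPa
unconsolidated sand: 1995 kg/m³ × 9.8 m/s² × 1124 m = 2.198×10^7 Pa = 21.98 MPa
Total = 3.312 + 5.800 + 11.08 + 21.98 = 42.169 MPa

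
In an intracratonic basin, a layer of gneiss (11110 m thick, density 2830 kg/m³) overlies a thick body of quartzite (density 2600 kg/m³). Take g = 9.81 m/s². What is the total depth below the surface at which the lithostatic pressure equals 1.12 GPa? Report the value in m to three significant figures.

42900 m

Pressure at base of upper layers: 2830×9.81×11110 = 3.084×10^8 Pa = 0.3084 GPa
Remaining pressure to be supplied by quartzite: 1.120×10^9 − 3.084×10^8 = 8.116×10^8 Pa
Additional depth in quartzite = 8.116×10^8 Pa / (2600 kg/m³ × 9.81 m/s²) = 31818 m
Total depth = 11110 m + 31818 m = 42928 m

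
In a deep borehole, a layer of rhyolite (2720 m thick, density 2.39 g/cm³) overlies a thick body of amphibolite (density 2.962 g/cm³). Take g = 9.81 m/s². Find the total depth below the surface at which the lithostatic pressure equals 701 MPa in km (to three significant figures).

24.7 km

Pressure at base of upper layers: 2390×9.81×2720 = 6.377×10^7 Pa = 63.77 MPa
Remaining pressure to be supplied by amphibolite: 7.010×10^8 − 6.377×10^7 = 6.372×10^8 Pa
Additional depth in amphibolite = 6.372×10^8 Pa / (2962 kg/m³ × 9.81 m/s²) = 21930 m
Total depth = 2720 m + 21930 m = 24650 m
= 24.650 km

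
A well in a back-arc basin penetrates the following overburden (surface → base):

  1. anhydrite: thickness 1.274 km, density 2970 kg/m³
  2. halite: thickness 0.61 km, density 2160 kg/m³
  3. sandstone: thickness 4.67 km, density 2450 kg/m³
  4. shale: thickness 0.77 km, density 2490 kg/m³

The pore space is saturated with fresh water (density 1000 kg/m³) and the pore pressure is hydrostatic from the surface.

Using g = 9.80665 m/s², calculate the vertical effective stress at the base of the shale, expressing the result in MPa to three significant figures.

Overburden (lithostatic) stress σ_v:
anhydrite: 2970 kg/m³ × 9.80665 m/s² × 1274 m = 3.711×10^7 Pa = 37.11 MPa
halite: 2160 kg/m³ × 9.80665 m/s² × 610 m = 1.292×10^7 Pa = 12.92 MPa
sandstone: 2450 kg/m³ × 9.80665 m/s² × 4670 m = 1.122×10^8 Pa = 112.2 MPa
shale: 2490 kg/m³ × 9.80665 m/s² × 770 m = 1.880×10^7 Pa = 18.80 MPa
Total = 37.11 + 12.92 + 112.2 + 18.80 = 181.03 MPa
Pore pressure P_p = 1000 kg/m³ × 9.80665 m/s² × 7324 m = 7.182×10^7 Pa = 71.82 MPa
Effective stress σ' = σ_v − P_p = 181.0 − 71.82 = 109.21 MPa

109 MPa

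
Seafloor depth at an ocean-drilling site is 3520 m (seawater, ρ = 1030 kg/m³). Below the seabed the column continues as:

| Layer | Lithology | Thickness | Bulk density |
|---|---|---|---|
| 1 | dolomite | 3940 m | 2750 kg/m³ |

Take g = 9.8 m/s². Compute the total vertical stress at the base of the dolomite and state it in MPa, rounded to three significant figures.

142 MPa

seawater: 1030 kg/m³ × 9.8 m/s² × 3520 m = 3.553×10^7 Pa = 35.53 MPa
dolomite: 2750 kg/m³ × 9.8 m/s² × 3940 m = 1.062×10^8 Pa = 106.2 MPa
Total = 35.53 + 106.2 = 141.71 MPa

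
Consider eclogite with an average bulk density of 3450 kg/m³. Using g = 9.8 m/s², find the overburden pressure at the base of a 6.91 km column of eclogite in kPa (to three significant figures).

234000 kPa

eclogite: 3450 kg/m³ × 9.8 m/s² × 6910 m = 2.336×10^8 Pa = 2.336×10^5 kPa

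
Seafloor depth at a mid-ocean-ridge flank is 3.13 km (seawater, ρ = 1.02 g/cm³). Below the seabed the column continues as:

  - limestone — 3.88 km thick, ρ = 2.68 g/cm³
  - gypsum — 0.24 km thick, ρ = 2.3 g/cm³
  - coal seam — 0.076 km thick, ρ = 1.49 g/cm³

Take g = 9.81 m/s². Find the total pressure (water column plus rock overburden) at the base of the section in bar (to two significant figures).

seawater: 1020 kg/m³ × 9.81 m/s² × 3130 m = 3.132×10^7 Pa = 313.2 bar
limestone: 2680 kg/m³ × 9.81 m/s² × 3880 m = 1.020×10^8 Pa = 1020 bar
gypsum: 2300 kg/m³ × 9.81 m/s² × 240 m = 5.415×10^6 Pa = 54.15 bar
coal seam: 1490 kg/m³ × 9.81 m/s² × 76 m = 1.111×10^6 Pa = 11.11 bar
Total = 313.2 + 1020 + 54.15 + 11.11 = 1398.5 bar

1400 bar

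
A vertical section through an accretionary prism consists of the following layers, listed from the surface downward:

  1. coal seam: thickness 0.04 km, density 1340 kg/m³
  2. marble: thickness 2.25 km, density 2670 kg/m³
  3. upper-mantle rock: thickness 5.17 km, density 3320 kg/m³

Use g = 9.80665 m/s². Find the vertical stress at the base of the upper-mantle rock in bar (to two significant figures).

2300 bar

coal seam: 1340 kg/m³ × 9.80665 m/s² × 40 m = 5.256×10^5 Pa = 5.256 bar
marble: 2670 kg/m³ × 9.80665 m/s² × 2250 m = 5.891×10^7 Pa = 589.1 bar
upper-mantle rock: 3320 kg/m³ × 9.80665 m/s² × 5170 m = 1.683×10^8 Pa = 1683 bar
Total = 5.256 + 589.1 + 1683 = 2277.6 bar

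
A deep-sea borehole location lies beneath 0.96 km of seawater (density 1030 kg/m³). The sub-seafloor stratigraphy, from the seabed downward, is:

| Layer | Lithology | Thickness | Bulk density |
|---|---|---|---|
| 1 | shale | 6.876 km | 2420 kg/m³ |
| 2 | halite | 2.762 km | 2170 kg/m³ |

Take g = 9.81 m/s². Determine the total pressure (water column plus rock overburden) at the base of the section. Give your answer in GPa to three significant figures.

seawater: 1030 kg/m³ × 9.81 m/s² × 960 m = 9.700×10^6 Pa = 9.700×10^-3 GPa
shale: 2420 kg/m³ × 9.81 m/s² × 6876 m = 1.632×10^8 Pa = 0.1632 GPa
halite: 2170 kg/m³ × 9.81 m/s² × 2762 m = 5.880×10^7 Pa = 0.05880 GPa
Total = 9.700×10^-3 + 0.1632 + 0.05880 = 0.23173 GPa

0.232 GPa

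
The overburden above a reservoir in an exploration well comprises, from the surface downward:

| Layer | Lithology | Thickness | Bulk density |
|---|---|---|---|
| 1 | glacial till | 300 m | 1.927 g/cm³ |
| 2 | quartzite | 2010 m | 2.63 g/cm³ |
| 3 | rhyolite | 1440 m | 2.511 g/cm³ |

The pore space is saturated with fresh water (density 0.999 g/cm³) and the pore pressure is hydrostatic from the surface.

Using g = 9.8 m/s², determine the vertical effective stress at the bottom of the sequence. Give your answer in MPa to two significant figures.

56 MPa

Overburden (lithostatic) stress σ_v:
glacial till: 1927 kg/m³ × 9.8 m/s² × 300 m = 5.665×10^6 Pa = 5.665 MPa
quartzite: 2630 kg/m³ × 9.8 m/s² × 2010 m = 5.181×10^7 Pa = 51.81 MPa
rhyolite: 2511 kg/m³ × 9.8 m/s² × 1440 m = 3.544×10^7 Pa = 35.44 MPa
Total = 5.665 + 51.81 + 35.44 = 92.906 MPa
Pore pressure P_p = 999 kg/m³ × 9.8 m/s² × 3750 m = 3.671×10^7 Pa = 36.71 MPa
Effective stress σ' = σ_v − P_p = 92.91 − 36.71 = 56.193 MPa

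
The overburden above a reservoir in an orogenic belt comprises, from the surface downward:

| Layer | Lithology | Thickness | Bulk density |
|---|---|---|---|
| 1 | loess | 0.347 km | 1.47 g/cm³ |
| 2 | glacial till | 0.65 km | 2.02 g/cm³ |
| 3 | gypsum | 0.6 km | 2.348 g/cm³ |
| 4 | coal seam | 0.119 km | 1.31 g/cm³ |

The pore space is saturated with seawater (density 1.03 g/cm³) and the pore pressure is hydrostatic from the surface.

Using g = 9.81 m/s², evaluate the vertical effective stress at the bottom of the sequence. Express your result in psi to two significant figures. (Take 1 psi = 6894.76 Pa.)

Overburden (lithostatic) stress σ_v:
loess: 1470 kg/m³ × 9.81 m/s² × 347 m = 5.004×10^6 Pa = 5.004 MPa
glacial till: 2020 kg/m³ × 9.81 m/s² × 650 m = 1.288×10^7 Pa = 12.88 MPa
gypsum: 2348 kg/m³ × 9.81 m/s² × 600 m = 1.382×10^7 Pa = 13.82 MPa
coal seam: 1310 kg/m³ × 9.81 m/s² × 119 m = 1.529×10^6 Pa = 1.529 MPa
Total = 5.004 + 12.88 + 13.82 + 1.529 = 33.234 MPa
Pore pressure P_p = 1030 kg/m³ × 9.81 m/s² × 1716 m = 1.734×10^7 Pa = 17.34 MPa
Effective stress σ' = σ_v − P_p = 33.23 − 17.34 = 15.895 MPa = 2305.4 psi

2300 psi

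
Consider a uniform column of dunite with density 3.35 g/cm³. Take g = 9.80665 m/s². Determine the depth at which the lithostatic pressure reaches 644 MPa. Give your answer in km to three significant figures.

19.6 km

h = P/(ρg) = 644 MPa / (3350 kg/m³ × 9.80665 m/s²) = 6.440×10^8 Pa / 32852 Pa/m = 19603 m
= 19.603 km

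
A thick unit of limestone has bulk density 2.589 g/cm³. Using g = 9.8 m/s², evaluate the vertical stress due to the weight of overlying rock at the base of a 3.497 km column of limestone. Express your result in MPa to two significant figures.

limestone: 2589 kg/m³ × 9.8 m/s² × 3497 m = 8.873×10^7 Pa = 88.73 MPa

89 MPa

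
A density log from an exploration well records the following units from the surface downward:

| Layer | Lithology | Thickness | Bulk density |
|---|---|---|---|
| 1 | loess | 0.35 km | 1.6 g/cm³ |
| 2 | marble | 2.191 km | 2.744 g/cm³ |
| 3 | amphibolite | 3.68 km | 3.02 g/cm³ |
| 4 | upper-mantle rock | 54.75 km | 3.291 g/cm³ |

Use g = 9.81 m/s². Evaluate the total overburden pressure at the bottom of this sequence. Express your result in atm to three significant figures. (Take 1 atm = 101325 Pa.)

19200 atm

loess: 1600 kg/m³ × 9.81 m/s² × 350 m = 5.494×10^6 Pa = 54.22 atm
marble: 2744 kg/m³ × 9.81 m/s² × 2191 m = 5.898×10^7 Pa = 582.1 atm
amphibolite: 3020 kg/m³ × 9.81 m/s² × 3680 m = 1.090×10^8 Pa = 1076 atm
upper-mantle rock: 3291 kg/m³ × 9.81 m/s² × 54750 m = 1.768×10^9 Pa = 17445 atm
Total = 54.22 + 582.1 + 1076 + 17445 = 19157 atm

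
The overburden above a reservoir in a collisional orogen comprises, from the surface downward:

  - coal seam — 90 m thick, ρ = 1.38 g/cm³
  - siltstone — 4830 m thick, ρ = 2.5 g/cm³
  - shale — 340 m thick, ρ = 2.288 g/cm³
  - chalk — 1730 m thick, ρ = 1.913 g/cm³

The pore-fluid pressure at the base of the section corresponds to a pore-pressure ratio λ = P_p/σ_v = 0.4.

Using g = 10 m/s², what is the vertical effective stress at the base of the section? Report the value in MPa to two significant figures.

Overburden (lithostatic) stress σ_v:
coal seam: 1380 kg/m³ × 10 m/s² × 90 m = 1.242×10^6 Pa = 1.242 MPa
siltstone: 2500 kg/m³ × 10 m/s² × 4830 m = 1.208×10^8 Pa = 120.8 MPa
shale: 2288 kg/m³ × 10 m/s² × 340 m = 7.779×10^6 Pa = 7.779 MPa
chalk: 1913 kg/m³ × 10 m/s² × 1730 m = 3.309×10^7 Pa = 33.09 MPa
Total = 1.242 + 120.8 + 7.779 + 33.09 = 162.87 MPa
Pore pressure P_p = λ·σ_v = 0.4 × 162.9 MPa = 65.15 MPa
Effective stress σ' = σ_v − P_p = 162.9 − 65.15 = 97.720 MPa

98 MPa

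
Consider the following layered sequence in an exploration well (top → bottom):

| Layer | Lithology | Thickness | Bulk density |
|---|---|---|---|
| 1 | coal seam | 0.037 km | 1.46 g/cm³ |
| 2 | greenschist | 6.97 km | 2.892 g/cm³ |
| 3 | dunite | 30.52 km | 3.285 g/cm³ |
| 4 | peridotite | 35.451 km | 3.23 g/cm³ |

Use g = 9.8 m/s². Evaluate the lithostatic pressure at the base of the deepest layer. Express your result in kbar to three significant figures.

coal seam: 1460 kg/m³ × 9.8 m/s² × 37 m = 5.294×10^5 Pa = 5.294×10^-3 kbar
greenschist: 2892 kg/m³ × 9.8 m/s² × 6970 m = 1.975×10^8 Pa = 1.975 kbar
dunite: 3285 kg/m³ × 9.8 m/s² × 30520 m = 9.825×10^8 Pa = 9.825 kbar
peridotite: 3230 kg/m³ × 9.8 m/s² × 35451 m = 1.122×10^9 Pa = 11.22 kbar
Total = 5.294×10^-3 + 1.975 + 9.825 + 11.22 = 23.028 kbar

23.0 kbar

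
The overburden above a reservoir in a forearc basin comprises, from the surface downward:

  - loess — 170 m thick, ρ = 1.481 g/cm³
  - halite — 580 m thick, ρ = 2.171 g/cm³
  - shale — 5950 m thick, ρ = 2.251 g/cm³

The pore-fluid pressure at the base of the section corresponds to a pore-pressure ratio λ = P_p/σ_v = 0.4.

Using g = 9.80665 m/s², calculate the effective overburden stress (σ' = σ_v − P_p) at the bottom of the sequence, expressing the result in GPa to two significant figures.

Overburden (lithostatic) stress σ_v:
loess: 1481 kg/m³ × 9.80665 m/s² × 170 m = 2.469×10^6 Pa = 2.469 MPa
halite: 2171 kg/m³ × 9.80665 m/s² × 580 m = 1.235×10^7 Pa = 12.35 MPa
shale: 2251 kg/m³ × 9.80665 m/s² × 5950 m = 1.313×10^8 Pa = 131.3 MPa
Total = 2.469 + 12.35 + 131.3 = 146.16 MPa
Pore pressure P_p = λ·σ_v = 0.4 × 146.2 MPa = 58.46 MPa
Effective stress σ' = σ_v − P_p = 146.2 − 58.46 = 87.697 MPa = 0.087697 GPa

0.088 GPa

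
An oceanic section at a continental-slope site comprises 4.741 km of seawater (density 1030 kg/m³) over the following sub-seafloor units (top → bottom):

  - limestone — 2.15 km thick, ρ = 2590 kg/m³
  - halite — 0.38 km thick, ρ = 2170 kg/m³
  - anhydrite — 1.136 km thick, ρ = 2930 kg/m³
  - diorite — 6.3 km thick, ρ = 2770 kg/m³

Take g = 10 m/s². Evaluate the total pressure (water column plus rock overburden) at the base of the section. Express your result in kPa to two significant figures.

320000 kPa

seawater: 1030 kg/m³ × 10 m/s² × 4741 m = 4.883×10^7 Pa = 48832 kPa
limestone: 2590 kg/m³ × 10 m/s² × 2150 m = 5.569×10^7 Pa = 55685 kPa
halite: 2170 kg/m³ × 10 m/s² × 380 m = 8.246×10^6 Pa = 8246 kPa
anhydrite: 2930 kg/m³ × 10 m/s² × 1136 m = 3.328×10^7 Pa = 33285 kPa
diorite: 2770 kg/m³ × 10 m/s² × 6300 m = 1.745×10^8 Pa = 1.745×10^5 kPa
Total = 48832 + 55685 + 8246 + 33285 + 1.745×10^5 = 3.2056×10^5 kPa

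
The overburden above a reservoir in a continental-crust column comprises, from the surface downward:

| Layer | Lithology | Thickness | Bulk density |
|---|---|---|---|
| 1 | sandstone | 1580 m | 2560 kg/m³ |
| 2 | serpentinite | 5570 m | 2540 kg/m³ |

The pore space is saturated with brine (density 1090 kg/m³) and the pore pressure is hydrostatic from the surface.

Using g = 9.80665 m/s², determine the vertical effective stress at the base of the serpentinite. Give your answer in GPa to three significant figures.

0.102 GPa

Overburden (lithostatic) stress σ_v:
sandstone: 2560 kg/m³ × 9.80665 m/s² × 1580 m = 3.967×10^7 Pa = 39.67 MPa
serpentinite: 2540 kg/m³ × 9.80665 m/s² × 5570 m = 1.387×10^8 Pa = 138.7 MPa
Total = 39.67 + 138.7 = 178.41 MPa
Pore pressure P_p = 1090 kg/m³ × 9.80665 m/s² × 7150 m = 7.643×10^7 Pa = 76.43 MPa
Effective stress σ' = σ_v − P_p = 178.4 − 76.43 = 101.98 MPa = 0.10198 GPa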